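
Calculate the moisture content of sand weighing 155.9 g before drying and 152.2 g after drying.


Formula: MC = (W_wet - W_dry) / W_wet * 100
Water mass = 155.9 - 152.2 = 3.7 g
MC = 3.7 / 155.9 * 100 = 2.3733%

Answer: 2.3733%


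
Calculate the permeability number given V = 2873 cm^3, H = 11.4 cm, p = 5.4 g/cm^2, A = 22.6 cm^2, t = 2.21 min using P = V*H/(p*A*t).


Formula: Permeability Number P = (V * H) / (p * A * t)
Numerator: V * H = 2873 * 11.4 = 32752.2
Denominator: p * A * t = 5.4 * 22.6 * 2.21 = 269.7084
P = 32752.2 / 269.7084 = 121.4356

Answer: 121.4356


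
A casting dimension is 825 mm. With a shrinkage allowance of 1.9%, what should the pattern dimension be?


Formula: L_pattern = L_casting * (1 + shrinkage_rate/100)
Shrinkage factor = 1 + 1.9/100 = 1.019
L_pattern = 825 mm * 1.019 = 840.6750 mm


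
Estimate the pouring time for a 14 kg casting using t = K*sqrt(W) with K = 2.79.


Formula: t = K * sqrt(W)
sqrt(W) = sqrt(14) = 3.74166
t = 2.79 * 3.74166 = 10.4392 s


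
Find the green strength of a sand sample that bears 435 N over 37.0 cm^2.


Formula: Compressive Strength = Force / Area
Strength = 435 N / 37.0 cm^2 = 11.7568 N/cm^2

Answer: 11.7568 N/cm^2


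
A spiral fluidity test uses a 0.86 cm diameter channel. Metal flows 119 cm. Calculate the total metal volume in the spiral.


Formula: V = pi * (d/2)^2 * L  (cylinder volume)
Radius = 0.86/2 = 0.43 cm
V = pi * 0.43^2 * 119 = 69.1248 cm^3

69.1248 cm^3


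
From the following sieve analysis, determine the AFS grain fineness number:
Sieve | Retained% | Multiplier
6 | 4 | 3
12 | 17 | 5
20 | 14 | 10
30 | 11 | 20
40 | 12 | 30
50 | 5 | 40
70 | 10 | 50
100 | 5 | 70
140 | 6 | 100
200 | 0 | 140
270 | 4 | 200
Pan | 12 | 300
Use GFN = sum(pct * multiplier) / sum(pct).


Formula: GFN = sum(pct * multiplier) / sum(pct)
sum(pct * multiplier) = 6867
sum(pct) = 100
GFN = 6867 / 100 = 68.67

Answer: 68.67


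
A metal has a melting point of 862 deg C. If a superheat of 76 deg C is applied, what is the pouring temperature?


Formula: T_pour = T_melt + Superheat
T_pour = 862 + 76 = 938 deg C

Final answer: 938 deg C


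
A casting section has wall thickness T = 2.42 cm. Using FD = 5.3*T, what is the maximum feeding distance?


Formula: FD = 5.3 * T  (riser feeding-distance rule)
FD = 5.3 * 2.42 cm = 12.8260 cm


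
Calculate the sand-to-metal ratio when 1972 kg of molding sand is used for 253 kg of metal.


Formula: Sand-to-Metal Ratio = W_sand / W_metal
Ratio = 1972 kg / 253 kg = 7.7945

Final answer: 7.7945


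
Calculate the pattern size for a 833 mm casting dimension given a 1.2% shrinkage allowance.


Formula: L_pattern = L_casting * (1 + shrinkage_rate/100)
Shrinkage factor = 1 + 1.2/100 = 1.012
L_pattern = 833 mm * 1.012 = 842.9960 mm

Answer: 842.9960 mm


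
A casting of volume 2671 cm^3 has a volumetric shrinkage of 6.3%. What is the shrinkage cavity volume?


Formula: V_shrink = V_casting * shrinkage_pct / 100
V_shrink = 2671 cm^3 * 6.3 / 100 = 168.2730 cm^3

168.2730 cm^3


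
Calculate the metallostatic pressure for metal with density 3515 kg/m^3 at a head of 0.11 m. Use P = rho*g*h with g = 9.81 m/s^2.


Formula: P = rho * g * h
rho * g = 3515 * 9.81 = 34482.15 N/m^3
P = 34482.15 * 0.11 = 3793.0365 Pa


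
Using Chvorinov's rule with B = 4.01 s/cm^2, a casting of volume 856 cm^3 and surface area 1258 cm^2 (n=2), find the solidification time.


Formula: t_s = B * (V/A)^n  (Chvorinov's rule, n=2)
Modulus M = V/A = 856/1258 = 0.680445 cm
M^2 = 0.680445^2 = 0.463005 cm^2
t_s = 4.01 * 0.463005 = 1.8567 s

Answer: 1.8567 s


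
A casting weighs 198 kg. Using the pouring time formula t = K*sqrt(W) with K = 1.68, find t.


Formula: t = K * sqrt(W)
sqrt(W) = sqrt(198) = 14.07125
t = 1.68 * 14.07125 = 23.6397 s

Answer: 23.6397 s


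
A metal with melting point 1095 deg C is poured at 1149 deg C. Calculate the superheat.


Formula: Superheat = T_pour - T_melt
Superheat = 1149 - 1095 = 54 deg C


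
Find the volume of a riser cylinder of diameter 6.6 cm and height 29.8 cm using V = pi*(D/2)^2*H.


Formula: V = pi * (D/2)^2 * H  (cylinder volume)
Radius = D/2 = 6.6/2 = 3.3 cm
V = pi * 3.3^2 * 29.8 = 1019.5159 cm^3


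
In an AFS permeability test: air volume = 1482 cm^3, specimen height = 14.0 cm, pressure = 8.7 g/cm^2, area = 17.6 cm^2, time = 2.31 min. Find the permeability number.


Formula: Permeability Number P = (V * H) / (p * A * t)
Numerator: V * H = 1482 * 14.0 = 20748.0
Denominator: p * A * t = 8.7 * 17.6 * 2.31 = 353.7072
P = 20748.0 / 353.7072 = 58.6587

58.6587


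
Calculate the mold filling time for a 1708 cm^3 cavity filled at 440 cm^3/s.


Formula: t_fill = V_mold / Q_flow
t = 1708 cm^3 / 440 cm^3/s = 3.8818 s

Answer: 3.8818 s


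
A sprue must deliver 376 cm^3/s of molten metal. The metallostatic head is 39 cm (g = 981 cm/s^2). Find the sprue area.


Formula: v = sqrt(2*g*h), A = Q/v
Velocity: v = sqrt(2 * 981 * 39) = sqrt(76518) = 276.6189 cm/s
Sprue area: A = Q / v = 376 / 276.6189 = 1.3593 cm^2

Final answer: 1.3593 cm^2


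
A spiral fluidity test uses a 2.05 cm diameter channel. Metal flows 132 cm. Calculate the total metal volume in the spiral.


Formula: V = pi * (d/2)^2 * L  (cylinder volume)
Radius = 2.05/2 = 1.025 cm
V = pi * 1.025^2 * 132 = 435.6839 cm^3

Final answer: 435.6839 cm^3


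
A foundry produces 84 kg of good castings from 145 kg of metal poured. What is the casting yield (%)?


Formula: Casting Yield = (W_good / W_total) * 100
Yield = (84 kg / 145 kg) * 100 = 57.9310%

Final answer: 57.9310%


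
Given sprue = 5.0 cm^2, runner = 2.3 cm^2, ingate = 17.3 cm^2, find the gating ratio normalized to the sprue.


Sprue:Runner:Ingate = 1 : 2.3/5.0 : 17.3/5.0 = 1:0.46:3.46

Final answer: 1:0.46:3.46


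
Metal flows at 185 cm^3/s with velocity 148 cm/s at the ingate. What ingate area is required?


Formula: A_ingate = Q / v  (continuity equation)
A = 185 cm^3/s / 148 cm/s = 1.2500 cm^2

Final answer: 1.2500 cm^2


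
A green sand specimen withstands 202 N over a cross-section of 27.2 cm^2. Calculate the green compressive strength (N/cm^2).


Formula: Compressive Strength = Force / Area
Strength = 202 N / 27.2 cm^2 = 7.4265 N/cm^2

Answer: 7.4265 N/cm^2


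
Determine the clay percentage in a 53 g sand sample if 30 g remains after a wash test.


Formula: Clay% = (W_total - W_washed) / W_total * 100
Clay mass = 53 - 30 = 23 g
Clay% = 23 / 53 * 100 = 43.3962%

43.3962%


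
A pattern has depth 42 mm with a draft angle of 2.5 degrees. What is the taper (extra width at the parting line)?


Formula: taper = depth * tan(draft_angle)
tan(2.5 deg) = 0.0436609
taper = 42 mm * 0.0436609 = 1.8338 mm

1.8338 mm


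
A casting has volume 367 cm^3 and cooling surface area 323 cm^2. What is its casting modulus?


Formula: Casting Modulus M = V / A
M = 367 cm^3 / 323 cm^2 = 1.1362 cm


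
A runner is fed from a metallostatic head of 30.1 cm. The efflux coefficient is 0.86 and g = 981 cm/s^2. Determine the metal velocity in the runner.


Formula: v = Cd * sqrt(2 * g * h)  (Torricelli with discharge coefficient)
2*g*h = 2 * 981 * 30.1 = 59056.2 cm^2/s^2
sqrt(59056.2) = 243.01481 cm/s
v = 0.86 * 243.01481 = 208.9927 cm/s

Answer: 208.9927 cm/s


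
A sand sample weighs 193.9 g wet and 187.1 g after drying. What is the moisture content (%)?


Formula: MC = (W_wet - W_dry) / W_wet * 100
Water mass = 193.9 - 187.1 = 6.8 g
MC = 6.8 / 193.9 * 100 = 3.5070%

Final answer: 3.5070%


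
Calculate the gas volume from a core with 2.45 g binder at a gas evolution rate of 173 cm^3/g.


Formula: V_gas = W_binder * gas_evolution_rate
V = 2.45 g * 173 cm^3/g = 423.8500 cm^3

Answer: 423.8500 cm^3


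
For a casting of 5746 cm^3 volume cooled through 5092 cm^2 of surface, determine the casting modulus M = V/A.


Formula: Casting Modulus M = V / A
M = 5746 cm^3 / 5092 cm^2 = 1.1284 cm

Answer: 1.1284 cm


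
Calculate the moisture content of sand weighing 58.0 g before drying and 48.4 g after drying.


Formula: MC = (W_wet - W_dry) / W_wet * 100
Water mass = 58.0 - 48.4 = 9.6 g
MC = 9.6 / 58.0 * 100 = 16.5517%

Final answer: 16.5517%


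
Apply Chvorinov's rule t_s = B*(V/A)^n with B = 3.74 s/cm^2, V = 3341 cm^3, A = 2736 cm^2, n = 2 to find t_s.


Formula: t_s = B * (V/A)^n  (Chvorinov's rule, n=2)
Modulus M = V/A = 3341/2736 = 1.221126 cm
M^2 = 1.221126^2 = 1.491149 cm^2
t_s = 3.74 * 1.491149 = 5.5769 s

Final answer: 5.5769 s


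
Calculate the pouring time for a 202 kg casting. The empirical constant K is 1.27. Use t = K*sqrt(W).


Formula: t = K * sqrt(W)
sqrt(W) = sqrt(202) = 14.21267
t = 1.27 * 14.21267 = 18.0501 s

Answer: 18.0501 s


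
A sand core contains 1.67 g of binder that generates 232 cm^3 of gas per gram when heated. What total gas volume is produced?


Formula: V_gas = W_binder * gas_evolution_rate
V = 1.67 g * 232 cm^3/g = 387.4400 cm^3

387.4400 cm^3


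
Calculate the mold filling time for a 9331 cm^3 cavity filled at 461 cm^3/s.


Formula: t_fill = V_mold / Q_flow
t = 9331 cm^3 / 461 cm^3/s = 20.2408 s

Final answer: 20.2408 s


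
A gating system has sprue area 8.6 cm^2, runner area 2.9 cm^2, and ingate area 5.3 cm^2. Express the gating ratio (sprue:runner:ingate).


Sprue:Runner:Ingate = 1 : 2.9/8.6 : 5.3/8.6 = 1:0.34:0.62


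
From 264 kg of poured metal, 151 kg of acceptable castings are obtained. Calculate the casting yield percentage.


Formula: Casting Yield = (W_good / W_total) * 100
Yield = (151 kg / 264 kg) * 100 = 57.1970%

57.1970%


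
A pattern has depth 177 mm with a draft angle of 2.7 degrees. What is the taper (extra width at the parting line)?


Formula: taper = depth * tan(draft_angle)
tan(2.7 deg) = 0.0471588
taper = 177 mm * 0.0471588 = 8.3471 mm

8.3471 mm


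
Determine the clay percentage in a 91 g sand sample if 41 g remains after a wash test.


Formula: Clay% = (W_total - W_washed) / W_total * 100
Clay mass = 91 - 41 = 50 g
Clay% = 50 / 91 * 100 = 54.9451%

Final answer: 54.9451%


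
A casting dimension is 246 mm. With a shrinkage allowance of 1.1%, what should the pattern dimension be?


Formula: L_pattern = L_casting * (1 + shrinkage_rate/100)
Shrinkage factor = 1 + 1.1/100 = 1.011
L_pattern = 246 mm * 1.011 = 248.7060 mm

Final answer: 248.7060 mm


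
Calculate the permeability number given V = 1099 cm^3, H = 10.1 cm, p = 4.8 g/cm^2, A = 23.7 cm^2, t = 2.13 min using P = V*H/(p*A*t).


Formula: Permeability Number P = (V * H) / (p * A * t)
Numerator: V * H = 1099 * 10.1 = 11099.9
Denominator: p * A * t = 4.8 * 23.7 * 2.13 = 242.3088
P = 11099.9 / 242.3088 = 45.8089

45.8089


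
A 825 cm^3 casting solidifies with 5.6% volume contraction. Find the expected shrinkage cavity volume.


Formula: V_shrink = V_casting * shrinkage_pct / 100
V_shrink = 825 cm^3 * 5.6 / 100 = 46.2000 cm^3


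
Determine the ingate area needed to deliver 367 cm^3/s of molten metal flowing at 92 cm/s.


Formula: A_ingate = Q / v  (continuity equation)
A = 367 cm^3/s / 92 cm/s = 3.9891 cm^2

Final answer: 3.9891 cm^2


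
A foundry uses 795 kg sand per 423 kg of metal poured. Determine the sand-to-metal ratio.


Formula: Sand-to-Metal Ratio = W_sand / W_metal
Ratio = 795 kg / 423 kg = 1.8794

1.8794


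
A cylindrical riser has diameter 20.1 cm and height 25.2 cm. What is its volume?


Formula: V = pi * (D/2)^2 * H  (cylinder volume)
Radius = D/2 = 20.1/2 = 10.05 cm
V = pi * 10.05^2 * 25.2 = 7996.1795 cm^3

7996.1795 cm^3


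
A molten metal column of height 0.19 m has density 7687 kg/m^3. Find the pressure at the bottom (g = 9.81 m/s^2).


Formula: P = rho * g * h
rho * g = 7687 * 9.81 = 75409.47 N/m^3
P = 75409.47 * 0.19 = 14327.7993 Pa

Answer: 14327.7993 Pa


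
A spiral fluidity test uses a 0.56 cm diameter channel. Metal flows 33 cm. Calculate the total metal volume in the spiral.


Formula: V = pi * (d/2)^2 * L  (cylinder volume)
Radius = 0.56/2 = 0.28 cm
V = pi * 0.28^2 * 33 = 8.1279 cm^3


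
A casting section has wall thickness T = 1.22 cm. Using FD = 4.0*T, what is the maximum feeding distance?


Formula: FD = 4.0 * T  (riser feeding-distance rule)
FD = 4.0 * 1.22 cm = 4.8800 cm

Final answer: 4.8800 cm


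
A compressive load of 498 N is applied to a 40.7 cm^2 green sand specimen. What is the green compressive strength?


Formula: Compressive Strength = Force / Area
Strength = 498 N / 40.7 cm^2 = 12.2359 N/cm^2


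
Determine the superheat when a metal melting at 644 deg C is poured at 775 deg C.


Formula: Superheat = T_pour - T_melt
Superheat = 775 - 644 = 131 deg C

Answer: 131 deg C


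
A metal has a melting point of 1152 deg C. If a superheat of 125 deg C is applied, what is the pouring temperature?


Formula: T_pour = T_melt + Superheat
T_pour = 1152 + 125 = 1277 deg C

Answer: 1277 deg C


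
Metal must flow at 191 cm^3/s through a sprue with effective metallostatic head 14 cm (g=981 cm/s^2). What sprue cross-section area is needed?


Formula: v = sqrt(2*g*h), A = Q/v
Velocity: v = sqrt(2 * 981 * 14) = sqrt(27468) = 165.7347 cm/s
Sprue area: A = Q / v = 191 / 165.7347 = 1.1524 cm^2

1.1524 cm^2


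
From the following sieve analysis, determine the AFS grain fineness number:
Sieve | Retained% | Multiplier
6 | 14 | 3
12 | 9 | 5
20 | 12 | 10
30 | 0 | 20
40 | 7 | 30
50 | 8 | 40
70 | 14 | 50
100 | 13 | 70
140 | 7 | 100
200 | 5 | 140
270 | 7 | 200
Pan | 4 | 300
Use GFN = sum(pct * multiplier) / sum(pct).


Formula: GFN = sum(pct * multiplier) / sum(pct)
sum(pct * multiplier) = 6347
sum(pct) = 100
GFN = 6347 / 100 = 63.47

Final answer: 63.47


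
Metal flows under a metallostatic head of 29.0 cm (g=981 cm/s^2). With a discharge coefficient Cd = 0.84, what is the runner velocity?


Formula: v = Cd * sqrt(2 * g * h)  (Torricelli with discharge coefficient)
2*g*h = 2 * 981 * 29.0 = 56898.0 cm^2/s^2
sqrt(56898.0) = 238.53302 cm/s
v = 0.84 * 238.53302 = 200.3677 cm/s

200.3677 cm/s


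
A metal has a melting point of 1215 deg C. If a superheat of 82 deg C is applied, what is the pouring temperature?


Formula: T_pour = T_melt + Superheat
T_pour = 1215 + 82 = 1297 deg C


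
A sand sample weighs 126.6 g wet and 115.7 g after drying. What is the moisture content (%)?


Formula: MC = (W_wet - W_dry) / W_wet * 100
Water mass = 126.6 - 115.7 = 10.9 g
MC = 10.9 / 126.6 * 100 = 8.6098%

Answer: 8.6098%


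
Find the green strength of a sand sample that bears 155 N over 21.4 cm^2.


Formula: Compressive Strength = Force / Area
Strength = 155 N / 21.4 cm^2 = 7.2430 N/cm^2

Answer: 7.2430 N/cm^2


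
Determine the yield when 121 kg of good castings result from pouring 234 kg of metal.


Formula: Casting Yield = (W_good / W_total) * 100
Yield = (121 kg / 234 kg) * 100 = 51.7094%


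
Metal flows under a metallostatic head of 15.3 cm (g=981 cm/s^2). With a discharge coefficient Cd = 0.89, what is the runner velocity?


Formula: v = Cd * sqrt(2 * g * h)  (Torricelli with discharge coefficient)
2*g*h = 2 * 981 * 15.3 = 30018.6 cm^2/s^2
sqrt(30018.6) = 173.25877 cm/s
v = 0.89 * 173.25877 = 154.2003 cm/s

154.2003 cm/s


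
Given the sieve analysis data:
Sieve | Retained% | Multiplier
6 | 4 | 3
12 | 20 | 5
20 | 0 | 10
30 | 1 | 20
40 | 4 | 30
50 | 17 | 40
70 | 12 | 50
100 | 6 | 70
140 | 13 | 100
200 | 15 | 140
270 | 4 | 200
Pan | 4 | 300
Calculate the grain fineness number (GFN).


Formula: GFN = sum(pct * multiplier) / sum(pct)
sum(pct * multiplier) = 7352
sum(pct) = 100
GFN = 7352 / 100 = 73.52


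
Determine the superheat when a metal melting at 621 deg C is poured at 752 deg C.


Formula: Superheat = T_pour - T_melt
Superheat = 752 - 621 = 131 deg C

Final answer: 131 deg C


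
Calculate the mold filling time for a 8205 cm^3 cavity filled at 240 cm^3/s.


Formula: t_fill = V_mold / Q_flow
t = 8205 cm^3 / 240 cm^3/s = 34.1875 s

34.1875 s


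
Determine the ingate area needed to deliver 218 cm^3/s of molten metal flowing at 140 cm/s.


Formula: A_ingate = Q / v  (continuity equation)
A = 218 cm^3/s / 140 cm/s = 1.5571 cm^2


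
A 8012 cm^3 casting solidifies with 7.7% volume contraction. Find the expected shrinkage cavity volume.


Formula: V_shrink = V_casting * shrinkage_pct / 100
V_shrink = 8012 cm^3 * 7.7 / 100 = 616.9240 cm^3

616.9240 cm^3


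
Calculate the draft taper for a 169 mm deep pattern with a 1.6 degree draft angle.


Formula: taper = depth * tan(draft_angle)
tan(1.6 deg) = 0.0279325
taper = 169 mm * 0.0279325 = 4.7206 mm


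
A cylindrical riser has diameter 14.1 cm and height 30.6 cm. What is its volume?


Formula: V = pi * (D/2)^2 * H  (cylinder volume)
Radius = D/2 = 14.1/2 = 7.05 cm
V = pi * 7.05^2 * 30.6 = 4778.0373 cm^3

Final answer: 4778.0373 cm^3


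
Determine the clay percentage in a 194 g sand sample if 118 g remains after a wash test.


Formula: Clay% = (W_total - W_washed) / W_total * 100
Clay mass = 194 - 118 = 76 g
Clay% = 76 / 194 * 100 = 39.1753%

39.1753%


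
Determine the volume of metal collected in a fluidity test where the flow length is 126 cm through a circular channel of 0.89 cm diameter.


Formula: V = pi * (d/2)^2 * L  (cylinder volume)
Radius = 0.89/2 = 0.445 cm
V = pi * 0.445^2 * 126 = 78.3863 cm^3

Final answer: 78.3863 cm^3


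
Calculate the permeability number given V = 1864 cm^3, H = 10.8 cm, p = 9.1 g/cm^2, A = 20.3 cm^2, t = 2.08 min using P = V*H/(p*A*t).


Formula: Permeability Number P = (V * H) / (p * A * t)
Numerator: V * H = 1864 * 10.8 = 20131.2
Denominator: p * A * t = 9.1 * 20.3 * 2.08 = 384.2384
P = 20131.2 / 384.2384 = 52.3925


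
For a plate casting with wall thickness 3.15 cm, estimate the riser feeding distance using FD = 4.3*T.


Formula: FD = 4.3 * T  (riser feeding-distance rule)
FD = 4.3 * 3.15 cm = 13.5450 cm


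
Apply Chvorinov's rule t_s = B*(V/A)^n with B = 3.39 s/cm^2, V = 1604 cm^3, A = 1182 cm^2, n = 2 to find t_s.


Formula: t_s = B * (V/A)^n  (Chvorinov's rule, n=2)
Modulus M = V/A = 1604/1182 = 1.357022 cm
M^2 = 1.357022^2 = 1.841509 cm^2
t_s = 3.39 * 1.841509 = 6.2427 s


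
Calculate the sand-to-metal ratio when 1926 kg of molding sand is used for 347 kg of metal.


Formula: Sand-to-Metal Ratio = W_sand / W_metal
Ratio = 1926 kg / 347 kg = 5.5504

Final answer: 5.5504


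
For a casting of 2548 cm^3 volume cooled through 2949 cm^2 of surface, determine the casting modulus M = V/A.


Formula: Casting Modulus M = V / A
M = 2548 cm^3 / 2949 cm^2 = 0.8640 cm

Final answer: 0.8640 cm


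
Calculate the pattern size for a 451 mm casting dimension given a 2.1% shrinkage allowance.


Formula: L_pattern = L_casting * (1 + shrinkage_rate/100)
Shrinkage factor = 1 + 2.1/100 = 1.021
L_pattern = 451 mm * 1.021 = 460.4710 mm

460.4710 mm


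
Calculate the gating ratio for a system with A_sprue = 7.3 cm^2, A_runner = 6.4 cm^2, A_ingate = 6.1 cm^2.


Sprue:Runner:Ingate = 1 : 6.4/7.3 : 6.1/7.3 = 1:0.88:0.84

Answer: 1:0.88:0.84


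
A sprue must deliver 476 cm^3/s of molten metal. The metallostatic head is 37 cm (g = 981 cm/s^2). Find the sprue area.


Formula: v = sqrt(2*g*h), A = Q/v
Velocity: v = sqrt(2 * 981 * 37) = sqrt(72594) = 269.4327 cm/s
Sprue area: A = Q / v = 476 / 269.4327 = 1.7667 cm^2


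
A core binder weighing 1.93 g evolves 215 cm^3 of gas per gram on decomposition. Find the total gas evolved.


Formula: V_gas = W_binder * gas_evolution_rate
V = 1.93 g * 215 cm^3/g = 414.9500 cm^3

Answer: 414.9500 cm^3


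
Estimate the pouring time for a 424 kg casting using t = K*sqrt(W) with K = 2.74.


Formula: t = K * sqrt(W)
sqrt(W) = sqrt(424) = 20.59126
t = 2.74 * 20.59126 = 56.4201 s


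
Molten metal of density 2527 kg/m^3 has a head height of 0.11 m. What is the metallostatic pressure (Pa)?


Formula: P = rho * g * h
rho * g = 2527 * 9.81 = 24789.87 N/m^3
P = 24789.87 * 0.11 = 2726.8857 Pa

2726.8857 Pa


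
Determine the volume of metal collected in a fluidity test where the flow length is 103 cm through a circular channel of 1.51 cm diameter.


Formula: V = pi * (d/2)^2 * L  (cylinder volume)
Radius = 1.51/2 = 0.755 cm
V = pi * 0.755^2 * 103 = 184.4510 cm^3

Answer: 184.4510 cm^3


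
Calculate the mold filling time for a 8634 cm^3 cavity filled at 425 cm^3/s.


Formula: t_fill = V_mold / Q_flow
t = 8634 cm^3 / 425 cm^3/s = 20.3153 s

20.3153 s


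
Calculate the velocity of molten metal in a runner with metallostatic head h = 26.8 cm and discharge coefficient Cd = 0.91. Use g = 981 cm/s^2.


Formula: v = Cd * sqrt(2 * g * h)  (Torricelli with discharge coefficient)
2*g*h = 2 * 981 * 26.8 = 52581.6 cm^2/s^2
sqrt(52581.6) = 229.30678 cm/s
v = 0.91 * 229.30678 = 208.6692 cm/s

Answer: 208.6692 cm/s


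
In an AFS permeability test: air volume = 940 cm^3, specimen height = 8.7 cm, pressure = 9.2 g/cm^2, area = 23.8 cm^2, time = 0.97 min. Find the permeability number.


Formula: Permeability Number P = (V * H) / (p * A * t)
Numerator: V * H = 940 * 8.7 = 8178.0
Denominator: p * A * t = 9.2 * 23.8 * 0.97 = 212.3912
P = 8178.0 / 212.3912 = 38.5044

Answer: 38.5044


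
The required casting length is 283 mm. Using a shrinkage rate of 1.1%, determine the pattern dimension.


Formula: L_pattern = L_casting * (1 + shrinkage_rate/100)
Shrinkage factor = 1 + 1.1/100 = 1.011
L_pattern = 283 mm * 1.011 = 286.1130 mm

Final answer: 286.1130 mm


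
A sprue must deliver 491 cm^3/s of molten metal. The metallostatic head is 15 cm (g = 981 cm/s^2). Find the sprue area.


Formula: v = sqrt(2*g*h), A = Q/v
Velocity: v = sqrt(2 * 981 * 15) = sqrt(29430) = 171.5517 cm/s
Sprue area: A = Q / v = 491 / 171.5517 = 2.8621 cm^2

2.8621 cm^2


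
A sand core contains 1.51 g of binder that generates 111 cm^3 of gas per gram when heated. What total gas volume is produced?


Formula: V_gas = W_binder * gas_evolution_rate
V = 1.51 g * 111 cm^3/g = 167.6100 cm^3

167.6100 cm^3


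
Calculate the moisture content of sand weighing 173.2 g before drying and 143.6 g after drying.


Formula: MC = (W_wet - W_dry) / W_wet * 100
Water mass = 173.2 - 143.6 = 29.6 g
MC = 29.6 / 173.2 * 100 = 17.0901%

Answer: 17.0901%


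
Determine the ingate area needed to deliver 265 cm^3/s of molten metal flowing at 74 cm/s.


Formula: A_ingate = Q / v  (continuity equation)
A = 265 cm^3/s / 74 cm/s = 3.5811 cm^2

3.5811 cm^2


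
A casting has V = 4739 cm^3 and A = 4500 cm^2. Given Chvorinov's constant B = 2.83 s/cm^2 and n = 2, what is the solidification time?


Formula: t_s = B * (V/A)^n  (Chvorinov's rule, n=2)
Modulus M = V/A = 4739/4500 = 1.053111 cm
M^2 = 1.053111^2 = 1.109043 cm^2
t_s = 2.83 * 1.109043 = 3.1386 s

Final answer: 3.1386 s


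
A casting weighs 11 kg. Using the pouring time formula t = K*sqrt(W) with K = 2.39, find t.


Formula: t = K * sqrt(W)
sqrt(W) = sqrt(11) = 3.31662
t = 2.39 * 3.31662 = 7.9267 s

Answer: 7.9267 s


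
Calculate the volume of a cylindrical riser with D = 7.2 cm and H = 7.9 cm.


Formula: V = pi * (D/2)^2 * H  (cylinder volume)
Radius = D/2 = 7.2/2 = 3.6 cm
V = pi * 3.6^2 * 7.9 = 321.6488 cm^3

Final answer: 321.6488 cm^3


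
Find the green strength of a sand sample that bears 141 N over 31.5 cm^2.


Formula: Compressive Strength = Force / Area
Strength = 141 N / 31.5 cm^2 = 4.4762 N/cm^2


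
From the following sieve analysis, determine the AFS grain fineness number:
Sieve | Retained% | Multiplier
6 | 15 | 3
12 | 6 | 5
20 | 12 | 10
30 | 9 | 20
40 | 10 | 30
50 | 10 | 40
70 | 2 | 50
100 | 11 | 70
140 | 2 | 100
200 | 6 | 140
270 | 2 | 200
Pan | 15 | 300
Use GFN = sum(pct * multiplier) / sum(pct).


Formula: GFN = sum(pct * multiplier) / sum(pct)
sum(pct * multiplier) = 7885
sum(pct) = 100
GFN = 7885 / 100 = 78.85

78.85


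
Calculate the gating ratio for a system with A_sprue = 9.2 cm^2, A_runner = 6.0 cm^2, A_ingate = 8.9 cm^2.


Sprue:Runner:Ingate = 1 : 6.0/9.2 : 8.9/9.2 = 1:0.65:0.97

Answer: 1:0.65:0.97


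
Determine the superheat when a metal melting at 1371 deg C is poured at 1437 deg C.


Formula: Superheat = T_pour - T_melt
Superheat = 1437 - 1371 = 66 deg C

Answer: 66 deg C


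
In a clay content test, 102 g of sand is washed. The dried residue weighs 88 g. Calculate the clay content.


Formula: Clay% = (W_total - W_washed) / W_total * 100
Clay mass = 102 - 88 = 14 g
Clay% = 14 / 102 * 100 = 13.7255%


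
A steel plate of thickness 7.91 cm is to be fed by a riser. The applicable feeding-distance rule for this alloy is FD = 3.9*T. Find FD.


Formula: FD = 3.9 * T  (riser feeding-distance rule)
FD = 3.9 * 7.91 cm = 30.8490 cm

30.8490 cm


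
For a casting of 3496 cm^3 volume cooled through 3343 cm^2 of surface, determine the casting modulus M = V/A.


Formula: Casting Modulus M = V / A
M = 3496 cm^3 / 3343 cm^2 = 1.0458 cm

Final answer: 1.0458 cm


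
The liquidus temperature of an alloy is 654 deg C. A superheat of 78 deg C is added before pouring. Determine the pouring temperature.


Formula: T_pour = T_melt + Superheat
T_pour = 654 + 78 = 732 deg C


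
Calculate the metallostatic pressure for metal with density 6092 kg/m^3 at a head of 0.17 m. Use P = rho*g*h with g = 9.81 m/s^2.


Formula: P = rho * g * h
rho * g = 6092 * 9.81 = 59762.52 N/m^3
P = 59762.52 * 0.17 = 10159.6284 Pa

Answer: 10159.6284 Pa


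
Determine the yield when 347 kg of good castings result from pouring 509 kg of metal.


Formula: Casting Yield = (W_good / W_total) * 100
Yield = (347 kg / 509 kg) * 100 = 68.1729%

Final answer: 68.1729%


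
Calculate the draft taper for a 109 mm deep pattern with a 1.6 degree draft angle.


Formula: taper = depth * tan(draft_angle)
tan(1.6 deg) = 0.0279325
taper = 109 mm * 0.0279325 = 3.0446 mm

3.0446 mm


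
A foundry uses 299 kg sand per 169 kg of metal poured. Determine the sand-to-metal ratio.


Formula: Sand-to-Metal Ratio = W_sand / W_metal
Ratio = 299 kg / 169 kg = 1.7692

Final answer: 1.7692


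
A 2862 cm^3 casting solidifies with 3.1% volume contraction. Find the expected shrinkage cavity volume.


Formula: V_shrink = V_casting * shrinkage_pct / 100
V_shrink = 2862 cm^3 * 3.1 / 100 = 88.7220 cm^3

88.7220 cm^3


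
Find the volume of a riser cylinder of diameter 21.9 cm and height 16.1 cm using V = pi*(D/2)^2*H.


Formula: V = pi * (D/2)^2 * H  (cylinder volume)
Radius = D/2 = 21.9/2 = 10.95 cm
V = pi * 10.95^2 * 16.1 = 6064.6255 cm^3

6064.6255 cm^3


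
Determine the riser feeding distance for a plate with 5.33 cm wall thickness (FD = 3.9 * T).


Formula: FD = 3.9 * T  (riser feeding-distance rule)
FD = 3.9 * 5.33 cm = 20.7870 cm

Answer: 20.7870 cm


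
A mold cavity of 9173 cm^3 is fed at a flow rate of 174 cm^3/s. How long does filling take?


Formula: t_fill = V_mold / Q_flow
t = 9173 cm^3 / 174 cm^3/s = 52.7184 s

Answer: 52.7184 s


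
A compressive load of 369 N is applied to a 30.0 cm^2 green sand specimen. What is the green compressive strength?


Formula: Compressive Strength = Force / Area
Strength = 369 N / 30.0 cm^2 = 12.3000 N/cm^2

12.3000 N/cm^2


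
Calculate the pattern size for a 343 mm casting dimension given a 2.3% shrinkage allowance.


Formula: L_pattern = L_casting * (1 + shrinkage_rate/100)
Shrinkage factor = 1 + 2.3/100 = 1.023
L_pattern = 343 mm * 1.023 = 350.8890 mm

350.8890 mm


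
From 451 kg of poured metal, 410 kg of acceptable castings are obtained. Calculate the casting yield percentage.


Formula: Casting Yield = (W_good / W_total) * 100
Yield = (410 kg / 451 kg) * 100 = 90.9091%

Final answer: 90.9091%


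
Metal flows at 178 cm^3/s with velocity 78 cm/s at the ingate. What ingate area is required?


Formula: A_ingate = Q / v  (continuity equation)
A = 178 cm^3/s / 78 cm/s = 2.2821 cm^2

Answer: 2.2821 cm^2


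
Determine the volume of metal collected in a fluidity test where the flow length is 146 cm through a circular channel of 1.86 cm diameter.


Formula: V = pi * (d/2)^2 * L  (cylinder volume)
Radius = 1.86/2 = 0.93 cm
V = pi * 0.93^2 * 146 = 396.7059 cm^3


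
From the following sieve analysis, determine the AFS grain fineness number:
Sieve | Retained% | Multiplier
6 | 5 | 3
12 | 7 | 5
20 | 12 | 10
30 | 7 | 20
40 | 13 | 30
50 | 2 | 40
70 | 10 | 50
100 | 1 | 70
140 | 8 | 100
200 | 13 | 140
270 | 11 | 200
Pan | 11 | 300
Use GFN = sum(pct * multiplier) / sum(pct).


Formula: GFN = sum(pct * multiplier) / sum(pct)
sum(pct * multiplier) = 9470
sum(pct) = 100
GFN = 9470 / 100 = 94.70

Answer: 94.70


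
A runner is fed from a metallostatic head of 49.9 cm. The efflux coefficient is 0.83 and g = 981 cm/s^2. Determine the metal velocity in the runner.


Formula: v = Cd * sqrt(2 * g * h)  (Torricelli with discharge coefficient)
2*g*h = 2 * 981 * 49.9 = 97903.8 cm^2/s^2
sqrt(97903.8) = 312.89583 cm/s
v = 0.83 * 312.89583 = 259.7035 cm/s

Final answer: 259.7035 cm/s


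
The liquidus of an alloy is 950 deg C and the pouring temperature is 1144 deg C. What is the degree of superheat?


Formula: Superheat = T_pour - T_melt
Superheat = 1144 - 950 = 194 deg C

Final answer: 194 deg C


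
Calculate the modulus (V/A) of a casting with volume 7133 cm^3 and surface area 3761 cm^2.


Formula: Casting Modulus M = V / A
M = 7133 cm^3 / 3761 cm^2 = 1.8966 cm


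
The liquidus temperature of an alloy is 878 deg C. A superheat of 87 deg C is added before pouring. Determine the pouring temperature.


Formula: T_pour = T_melt + Superheat
T_pour = 878 + 87 = 965 deg C

965 deg C


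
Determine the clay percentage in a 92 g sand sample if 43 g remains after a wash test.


Formula: Clay% = (W_total - W_washed) / W_total * 100
Clay mass = 92 - 43 = 49 g
Clay% = 49 / 92 * 100 = 53.2609%

Final answer: 53.2609%


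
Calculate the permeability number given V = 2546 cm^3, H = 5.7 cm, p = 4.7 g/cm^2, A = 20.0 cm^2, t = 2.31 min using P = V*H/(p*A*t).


Formula: Permeability Number P = (V * H) / (p * A * t)
Numerator: V * H = 2546 * 5.7 = 14512.2
Denominator: p * A * t = 4.7 * 20.0 * 2.31 = 217.14
P = 14512.2 / 217.14 = 66.8334

Final answer: 66.8334


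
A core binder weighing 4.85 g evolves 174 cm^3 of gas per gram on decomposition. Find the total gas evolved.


Formula: V_gas = W_binder * gas_evolution_rate
V = 4.85 g * 174 cm^3/g = 843.9000 cm^3

843.9000 cm^3


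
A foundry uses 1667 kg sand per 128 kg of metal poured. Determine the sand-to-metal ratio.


Formula: Sand-to-Metal Ratio = W_sand / W_metal
Ratio = 1667 kg / 128 kg = 13.0234

13.0234


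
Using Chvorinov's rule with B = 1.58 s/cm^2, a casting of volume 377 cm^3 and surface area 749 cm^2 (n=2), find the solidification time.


Formula: t_s = B * (V/A)^n  (Chvorinov's rule, n=2)
Modulus M = V/A = 377/749 = 0.503338 cm
M^2 = 0.503338^2 = 0.253349 cm^2
t_s = 1.58 * 0.253349 = 0.4003 s

Final answer: 0.4003 s


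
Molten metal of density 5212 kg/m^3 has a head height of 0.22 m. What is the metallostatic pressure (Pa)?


Formula: P = rho * g * h
rho * g = 5212 * 9.81 = 51129.72 N/m^3
P = 51129.72 * 0.22 = 11248.5384 Pa

Answer: 11248.5384 Pa


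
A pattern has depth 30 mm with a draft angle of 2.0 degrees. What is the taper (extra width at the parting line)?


Formula: taper = depth * tan(draft_angle)
tan(2.0 deg) = 0.0349208
taper = 30 mm * 0.0349208 = 1.0476 mm


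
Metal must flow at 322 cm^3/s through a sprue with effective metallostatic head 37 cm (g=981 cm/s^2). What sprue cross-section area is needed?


Formula: v = sqrt(2*g*h), A = Q/v
Velocity: v = sqrt(2 * 981 * 37) = sqrt(72594) = 269.4327 cm/s
Sprue area: A = Q / v = 322 / 269.4327 = 1.1951 cm^2


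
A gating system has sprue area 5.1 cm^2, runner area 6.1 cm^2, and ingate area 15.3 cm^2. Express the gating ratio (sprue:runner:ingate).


Sprue:Runner:Ingate = 1 : 6.1/5.1 : 15.3/5.1 = 1:1.20:3.00


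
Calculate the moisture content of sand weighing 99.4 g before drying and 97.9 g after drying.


Formula: MC = (W_wet - W_dry) / W_wet * 100
Water mass = 99.4 - 97.9 = 1.5 g
MC = 1.5 / 99.4 * 100 = 1.5091%

Answer: 1.5091%


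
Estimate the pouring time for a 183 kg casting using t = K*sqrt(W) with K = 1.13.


Formula: t = K * sqrt(W)
sqrt(W) = sqrt(183) = 13.52775
t = 1.13 * 13.52775 = 15.2864 s

Answer: 15.2864 s


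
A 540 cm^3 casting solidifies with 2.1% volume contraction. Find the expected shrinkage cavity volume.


Formula: V_shrink = V_casting * shrinkage_pct / 100
V_shrink = 540 cm^3 * 2.1 / 100 = 11.3400 cm^3

11.3400 cm^3


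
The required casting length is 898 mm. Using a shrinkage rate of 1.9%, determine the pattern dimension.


Formula: L_pattern = L_casting * (1 + shrinkage_rate/100)
Shrinkage factor = 1 + 1.9/100 = 1.019
L_pattern = 898 mm * 1.019 = 915.0620 mm


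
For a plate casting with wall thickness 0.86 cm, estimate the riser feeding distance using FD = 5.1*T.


Formula: FD = 5.1 * T  (riser feeding-distance rule)
FD = 5.1 * 0.86 cm = 4.3860 cm

Final answer: 4.3860 cm


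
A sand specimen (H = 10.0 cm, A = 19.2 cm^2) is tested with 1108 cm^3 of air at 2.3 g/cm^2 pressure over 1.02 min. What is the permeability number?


Formula: Permeability Number P = (V * H) / (p * A * t)
Numerator: V * H = 1108 * 10.0 = 11080.0
Denominator: p * A * t = 2.3 * 19.2 * 1.02 = 45.0432
P = 11080.0 / 45.0432 = 245.9861

Final answer: 245.9861


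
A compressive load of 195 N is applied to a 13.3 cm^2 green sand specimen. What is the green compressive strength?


Formula: Compressive Strength = Force / Area
Strength = 195 N / 13.3 cm^2 = 14.6617 N/cm^2


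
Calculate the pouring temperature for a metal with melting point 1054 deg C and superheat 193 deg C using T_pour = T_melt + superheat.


Formula: T_pour = T_melt + Superheat
T_pour = 1054 + 193 = 1247 deg C


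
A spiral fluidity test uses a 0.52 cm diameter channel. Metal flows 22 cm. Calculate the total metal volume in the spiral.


Formula: V = pi * (d/2)^2 * L  (cylinder volume)
Radius = 0.52/2 = 0.26 cm
V = pi * 0.26^2 * 22 = 4.6722 cm^3


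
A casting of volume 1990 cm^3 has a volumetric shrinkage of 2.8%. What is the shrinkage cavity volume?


Formula: V_shrink = V_casting * shrinkage_pct / 100
V_shrink = 1990 cm^3 * 2.8 / 100 = 55.7200 cm^3


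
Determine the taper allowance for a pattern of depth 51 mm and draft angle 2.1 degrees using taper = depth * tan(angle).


Formula: taper = depth * tan(draft_angle)
tan(2.1 deg) = 0.0366683
taper = 51 mm * 0.0366683 = 1.8701 mm

1.8701 mm


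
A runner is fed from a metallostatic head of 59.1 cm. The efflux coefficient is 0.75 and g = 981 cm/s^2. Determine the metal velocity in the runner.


Formula: v = Cd * sqrt(2 * g * h)  (Torricelli with discharge coefficient)
2*g*h = 2 * 981 * 59.1 = 115954.2 cm^2/s^2
sqrt(115954.2) = 340.52048 cm/s
v = 0.75 * 340.52048 = 255.3904 cm/s

255.3904 cm/s


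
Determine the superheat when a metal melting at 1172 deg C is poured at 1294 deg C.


Formula: Superheat = T_pour - T_melt
Superheat = 1294 - 1172 = 122 deg C

Answer: 122 deg C


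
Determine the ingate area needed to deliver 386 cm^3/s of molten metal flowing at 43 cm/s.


Formula: A_ingate = Q / v  (continuity equation)
A = 386 cm^3/s / 43 cm/s = 8.9767 cm^2

Final answer: 8.9767 cm^2


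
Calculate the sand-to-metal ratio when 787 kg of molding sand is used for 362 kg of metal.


Formula: Sand-to-Metal Ratio = W_sand / W_metal
Ratio = 787 kg / 362 kg = 2.1740

Answer: 2.1740


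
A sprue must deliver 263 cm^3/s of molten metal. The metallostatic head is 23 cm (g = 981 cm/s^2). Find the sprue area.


Formula: v = sqrt(2*g*h), A = Q/v
Velocity: v = sqrt(2 * 981 * 23) = sqrt(45126) = 212.4288 cm/s
Sprue area: A = Q / v = 263 / 212.4288 = 1.2381 cm^2

Final answer: 1.2381 cm^2


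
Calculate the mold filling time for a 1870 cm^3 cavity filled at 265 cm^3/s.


Formula: t_fill = V_mold / Q_flow
t = 1870 cm^3 / 265 cm^3/s = 7.0566 s


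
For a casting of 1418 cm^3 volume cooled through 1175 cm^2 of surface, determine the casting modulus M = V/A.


Formula: Casting Modulus M = V / A
M = 1418 cm^3 / 1175 cm^2 = 1.2068 cm

Answer: 1.2068 cm


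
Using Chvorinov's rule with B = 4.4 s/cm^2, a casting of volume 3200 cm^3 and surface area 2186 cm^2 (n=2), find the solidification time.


Formula: t_s = B * (V/A)^n  (Chvorinov's rule, n=2)
Modulus M = V/A = 3200/2186 = 1.463861 cm
M^2 = 1.463861^2 = 2.142889 cm^2
t_s = 4.4 * 2.142889 = 9.4287 s

9.4287 s


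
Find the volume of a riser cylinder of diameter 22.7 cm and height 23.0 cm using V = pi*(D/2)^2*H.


Formula: V = pi * (D/2)^2 * H  (cylinder volume)
Radius = D/2 = 22.7/2 = 11.35 cm
V = pi * 11.35^2 * 23.0 = 9308.2799 cm^3

Final answer: 9308.2799 cm^3


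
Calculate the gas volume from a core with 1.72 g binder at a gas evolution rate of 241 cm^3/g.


Formula: V_gas = W_binder * gas_evolution_rate
V = 1.72 g * 241 cm^3/g = 414.5200 cm^3


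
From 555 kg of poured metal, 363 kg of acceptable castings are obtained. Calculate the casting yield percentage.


Formula: Casting Yield = (W_good / W_total) * 100
Yield = (363 kg / 555 kg) * 100 = 65.4054%


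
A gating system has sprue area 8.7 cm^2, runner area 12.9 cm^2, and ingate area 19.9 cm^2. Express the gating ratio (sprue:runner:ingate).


Sprue:Runner:Ingate = 1 : 12.9/8.7 : 19.9/8.7 = 1:1.48:2.29

1:1.48:2.29


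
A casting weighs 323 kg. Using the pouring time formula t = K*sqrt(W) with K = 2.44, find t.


Formula: t = K * sqrt(W)
sqrt(W) = sqrt(323) = 17.97220
t = 2.44 * 17.97220 = 43.8522 s

Answer: 43.8522 s


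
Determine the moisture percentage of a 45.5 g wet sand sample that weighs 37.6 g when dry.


Formula: MC = (W_wet - W_dry) / W_wet * 100
Water mass = 45.5 - 37.6 = 7.9 g
MC = 7.9 / 45.5 * 100 = 17.3626%

Answer: 17.3626%


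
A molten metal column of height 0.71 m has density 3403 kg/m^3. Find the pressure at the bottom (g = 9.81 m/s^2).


Formula: P = rho * g * h
rho * g = 3403 * 9.81 = 33383.43 N/m^3
P = 33383.43 * 0.71 = 23702.2353 Pa


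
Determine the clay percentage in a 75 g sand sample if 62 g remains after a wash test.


Formula: Clay% = (W_total - W_washed) / W_total * 100
Clay mass = 75 - 62 = 13 g
Clay% = 13 / 75 * 100 = 17.3333%


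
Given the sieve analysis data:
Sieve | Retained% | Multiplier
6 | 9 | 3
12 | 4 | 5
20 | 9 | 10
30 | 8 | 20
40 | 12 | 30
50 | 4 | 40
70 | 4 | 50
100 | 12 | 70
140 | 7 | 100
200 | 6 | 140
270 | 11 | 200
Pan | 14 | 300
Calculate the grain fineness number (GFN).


Formula: GFN = sum(pct * multiplier) / sum(pct)
sum(pct * multiplier) = 9797
sum(pct) = 100
GFN = 9797 / 100 = 97.97

Final answer: 97.97


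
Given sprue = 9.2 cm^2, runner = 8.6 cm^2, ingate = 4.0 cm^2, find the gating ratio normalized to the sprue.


Sprue:Runner:Ingate = 1 : 8.6/9.2 : 4.0/9.2 = 1:0.93:0.43

1:0.93:0.43


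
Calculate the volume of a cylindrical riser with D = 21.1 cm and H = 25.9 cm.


Formula: V = pi * (D/2)^2 * H  (cylinder volume)
Radius = D/2 = 21.1/2 = 10.55 cm
V = pi * 10.55^2 * 25.9 = 9056.3783 cm^3

Final answer: 9056.3783 cm^3


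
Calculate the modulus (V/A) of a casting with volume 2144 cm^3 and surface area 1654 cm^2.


Formula: Casting Modulus M = V / A
M = 2144 cm^3 / 1654 cm^2 = 1.2963 cm

Answer: 1.2963 cm


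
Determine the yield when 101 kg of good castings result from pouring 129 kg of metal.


Formula: Casting Yield = (W_good / W_total) * 100
Yield = (101 kg / 129 kg) * 100 = 78.2946%

78.2946%


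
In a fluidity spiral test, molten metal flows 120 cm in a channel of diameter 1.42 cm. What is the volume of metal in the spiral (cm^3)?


Formula: V = pi * (d/2)^2 * L  (cylinder volume)
Radius = 1.42/2 = 0.71 cm
V = pi * 0.71^2 * 120 = 190.0412 cm^3
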